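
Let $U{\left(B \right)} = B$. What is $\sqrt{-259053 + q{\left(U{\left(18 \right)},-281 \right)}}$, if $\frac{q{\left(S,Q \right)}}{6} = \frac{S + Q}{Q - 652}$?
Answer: $\frac{i \sqrt{25055701627}}{311} \approx 508.97 i$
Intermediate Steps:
$q{\left(S,Q \right)} = \frac{6 \left(Q + S\right)}{-652 + Q}$ ($q{\left(S,Q \right)} = 6 \frac{S + Q}{Q - 652} = 6 \frac{Q + S}{-652 + Q} = \frac{6 \left(Q + S\right)}{-652 + Q}$)
$\sqrt{-259053 + q{\left(U{\left(18 \right)},-281 \right)}} = \sqrt{-259053 + \frac{6 \left(-281 + 18\right)}{-652 - 281}} = \sqrt{-259053 + 6 \frac{1}{-933} \left(-263\right)} = \sqrt{-259053 + 6 \left(- \frac{1}{933}\right) \left(-263\right)} = \sqrt{-259053 + \frac{526}{311}} = \sqrt{- \frac{80564957}{311}} = \frac{i \sqrt{25055701627}}{311}$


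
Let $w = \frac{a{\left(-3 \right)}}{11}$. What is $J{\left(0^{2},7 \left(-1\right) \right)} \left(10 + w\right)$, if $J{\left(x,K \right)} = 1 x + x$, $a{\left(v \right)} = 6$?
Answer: $0$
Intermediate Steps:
$w = \frac{6}{11} \approx 0.54545$
$J{\left(x,K \right)} = 2 x$ ($J{\left(x,K \right)} = x + x = 2 x$)
$J{\left(0^{2},7 \left(-1\right) \right)} \left(10 + w\right) = 2 \cdot 0^{2} \left(10 + \frac{6}{11}\right) = 2 \cdot 0 \cdot \frac{116}{11} = 0 \cdot \frac{116}{11} = 0$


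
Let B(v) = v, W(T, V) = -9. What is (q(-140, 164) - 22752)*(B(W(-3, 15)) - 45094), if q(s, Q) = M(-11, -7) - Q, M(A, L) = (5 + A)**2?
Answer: 1031956640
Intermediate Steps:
q(s, Q) = 36 - Q (q(s, Q) = (5 - 11)**2 - Q = (-6)**2 - Q = 36 - Q)
(q(-140, 164) - 22752)*(B(W(-3, 15)) - 45094) = ((36 - 1*164) - 22752)*(-9 - 45094) = ((36 - 164) - 22752)*(-45103) = (-128 - 22752)*(-45103) = -22880*(-45103) = 1031956640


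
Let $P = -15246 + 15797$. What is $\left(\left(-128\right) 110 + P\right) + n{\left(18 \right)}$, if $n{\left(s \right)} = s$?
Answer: $-13511$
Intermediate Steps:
$P = 551$
$\left(\left(-128\right) 110 + P\right) + n{\left(18 \right)} = \left(\left(-128\right) 110 + 551\right) + 18 = \left(-14080 + 551\right) + 18 = -13529 + 18 = -13511$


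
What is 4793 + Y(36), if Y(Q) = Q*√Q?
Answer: 5009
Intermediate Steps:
Y(Q) = Q^(3/2)
4793 + Y(36) = 4793 + 36^(3/2) = 4793 + 216 = 5009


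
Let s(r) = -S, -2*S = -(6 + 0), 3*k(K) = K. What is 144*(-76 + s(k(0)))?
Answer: -11376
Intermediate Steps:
k(K) = K/3
S = 3 (S = -(-1)*(6 + 0)/2 = -(-1)*6/2 = -½*(-6) = 3)
s(r) = -3 (s(r) = -1*3 = -3)
144*(-76 + s(k(0))) = 144*(-76 - 3) = 144*(-79) = -11376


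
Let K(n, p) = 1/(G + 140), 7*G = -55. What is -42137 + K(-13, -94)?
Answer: -38976718/925 ≈ -42137.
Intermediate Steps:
G = -55/7 (G = (⅐)*(-55) = -55/7 ≈ -7.8571)
K(n, p) = 7/925 (K(n, p) = 1/(-55/7 + 140) = 1/(925/7) = 7/925)
-42137 + K(-13, -94) = -42137 + 7/925 = -38976718/925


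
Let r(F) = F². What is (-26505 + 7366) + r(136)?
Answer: -643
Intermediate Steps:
(-26505 + 7366) + r(136) = (-26505 + 7366) + 136² = -19139 + 18496 = -643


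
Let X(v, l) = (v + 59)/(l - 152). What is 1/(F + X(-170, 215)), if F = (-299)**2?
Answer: 21/1877384 ≈ 1.1186e-5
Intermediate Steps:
X(v, l) = (59 + v)/(-152 + l)
F = 89401
1/(F + X(-170, 215)) = 1/(89401 + (59 - 170)/(-152 + 215)) = 1/(89401 - 111/63) = 1/(89401 + (1/63)*(-111)) = 1/(89401 - 37/21) = 1/(1877384/21) = 21/1877384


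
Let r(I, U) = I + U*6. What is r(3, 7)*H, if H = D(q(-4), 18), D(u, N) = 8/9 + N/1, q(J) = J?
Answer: 850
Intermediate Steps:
r(I, U) = I + 6*U
D(u, N) = 8/9 + N (D(u, N) = 8*(⅑) + N*1 = 8/9 + N)
H = 170/9 (H = 8/9 + 18 = 170/9 ≈ 18.889)
r(3, 7)*H = (3 + 6*7)*(170/9) = (3 + 42)*(170/9) = 45*(170/9) = 850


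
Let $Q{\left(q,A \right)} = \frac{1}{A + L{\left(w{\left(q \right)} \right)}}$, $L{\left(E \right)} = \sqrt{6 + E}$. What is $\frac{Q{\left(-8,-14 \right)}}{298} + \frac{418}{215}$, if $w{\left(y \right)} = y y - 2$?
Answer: $\frac{7970591}{4100480} - \frac{\sqrt{17}}{19072} \approx 1.9436$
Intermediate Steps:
$w{\left(y \right)} = -2 + y^{2}$ ($w{\left(y \right)} = y^{2} - 2 = -2 + y^{2}$)
$Q{\left(q,A \right)} = \frac{1}{A + \sqrt{4 + q^{2}}}$ ($Q{\left(q,A \right)} = \frac{1}{A + \sqrt{6 + \left(-2 + q^{2}\right)}} = \frac{1}{A + \sqrt{4 + q^{2}}}$)
$\frac{Q{\left(-8,-14 \right)}}{298} + \frac{418}{215} = \frac{1}{\left(-14 + \sqrt{4 + \left(-8\right)^{2}}\right) 298} + \frac{418}{215} = \frac{1}{-14 + \sqrt{4 + 64}} \cdot \frac{1}{298} + 418 \cdot \frac{1}{215} = \frac{1}{-14 + \sqrt{68}} \cdot \frac{1}{298} + \frac{418}{215} = \frac{1}{-14 + 2 \sqrt{17}} \cdot \frac{1}{298} + \frac{418}{215} = \frac{1}{298 \left(-14 + 2 \sqrt{17}\right)} + \frac{418}{215} = \frac{418}{215} + \frac{1}{298 \left(-14 + 2 \sqrt{17}\right)}$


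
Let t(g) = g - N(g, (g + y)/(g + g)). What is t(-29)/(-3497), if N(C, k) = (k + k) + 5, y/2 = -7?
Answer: 1029/101413 ≈ 0.010147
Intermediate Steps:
y = -14 (y = 2*(-7) = -14)
N(C, k) = 5 + 2*k (N(C, k) = 2*k + 5 = 5 + 2*k)
t(g) = -5 + g - (-14 + g)/g (t(g) = g - (5 + 2*((g - 14)/(g + g))) = g - (5 + 2*((-14 + g)/((2*g)))) = g - (5 + 2*((-14 + g)*(1/(2*g)))) = g - (5 + 2*((-14 + g)/(2*g))) = g - (5 + (-14 + g)/g) = g + (-5 - (-14 + g)/g) = -5 + g - (-14 + g)/g)
t(-29)/(-3497) = (-6 - 29 + 14/(-29))/(-3497) = (-6 - 29 + 14*(-1/29))*(-1/3497) = (-6 - 29 - 14/29)*(-1/3497) = -1029/29*(-1/3497) = 1029/101413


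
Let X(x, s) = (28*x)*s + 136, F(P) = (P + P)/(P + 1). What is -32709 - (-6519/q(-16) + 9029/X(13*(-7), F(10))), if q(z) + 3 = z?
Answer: -31061010299/939816 ≈ -33050.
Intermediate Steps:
F(P) = 2*P/(1 + P) (F(P) = (2*P)/(1 + P) = 2*P/(1 + P))
q(z) = -3 + z
X(x, s) = 136 + 28*s*x (X(x, s) = 28*s*x + 136 = 136 + 28*s*x)
-32709 - (-6519/q(-16) + 9029/X(13*(-7), F(10))) = -32709 - (-6519/(-3 - 16) + 9029/(136 + 28*(2*10/(1 + 10))*(13*(-7)))) = -32709 - (-6519/(-19) + 9029/(136 + 28*(2*10/11)*(-91))) = -32709 - (-6519*(-1/19) + 9029/(136 + 28*(2*10*(1/11))*(-91))) = -32709 - (6519/19 + 9029/(136 + 28*(20/11)*(-91))) = -32709 - (6519/19 + 9029/(136 - 50960/11)) = -32709 - (6519/19 + 9029/(-49464/11)) = -32709 - (6519/19 + 9029*(-11/49464)) = -32709 - (6519/19 - 99319/49464) = -32709 - 1*320568755/939816 = -32709 - 320568755/939816 = -31061010299/939816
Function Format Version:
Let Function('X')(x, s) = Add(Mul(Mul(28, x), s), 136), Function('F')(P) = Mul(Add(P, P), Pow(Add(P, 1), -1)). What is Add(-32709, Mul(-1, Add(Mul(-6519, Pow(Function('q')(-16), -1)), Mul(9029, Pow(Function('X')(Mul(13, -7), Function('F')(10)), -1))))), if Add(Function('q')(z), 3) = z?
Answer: Rational(-31061010299, 939816) ≈ -33050.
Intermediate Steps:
Function('F')(P) = Mul(2, P, Pow(Add(1, P), -1)) (Function('F')(P) = Mul(Mul(2, P), Pow(Add(1, P), -1)) = Mul(2, P, Pow(Add(1, P), -1)))
Function('q')(z) = Add(-3, z)
Function('X')(x, s) = Add(136, Mul(28, s, x)) (Function('X')(x, s) = Add(Mul(28, s, x), 136) = Add(136, Mul(28, s, x)))
Add(-32709, Mul(-1, Add(Mul(-6519, Pow(Function('q')(-16), -1)), Mul(9029, Pow(Function('X')(Mul(13, -7), Function('F')(10)), -1))))) = Add(-32709, Mul(-1, Add(Mul(-6519, Pow(Add(-3, -16), -1)), Mul(9029, Pow(Add(136, Mul(28, Mul(2, 10, Pow(Add(1, 10), -1)), Mul(13, -7))), -1))))) = Add(-32709, Mul(-1, Add(Mul(-6519, Pow(-19, -1)), Mul(9029, Pow(Add(136, Mul(28, Mul(2, 10, Pow(11, -1)), -91)), -1))))) = Add(-32709, Mul(-1, Add(Mul(-6519, Rational(-1, 19)), Mul(9029, Pow(Add(136, Mul(28, Mul(2, 10, Rational(1, 11)), -91)), -1))))) = Add(-32709, Mul(-1, Add(Rational(6519, 19), Mul(9029, Pow(Add(136, Mul(28, Rational(20, 11), -91)), -1))))) = Add(-32709, Mul(-1, Add(Rational(6519, 19), Mul(9029, Pow(Add(136, Rational(-50960, 11)), -1))))) = Add(-32709, Mul(-1, Add(Rational(6519, 19), Mul(9029, Pow(Rational(-49464, 11), -1))))) = Add(-32709, Mul(-1, Add(Rational(6519, 19), Mul(9029, Rational(-11, 49464))))) = Add(-32709, Mul(-1, Add(Rational(6519, 19), Rational(-99319, 49464)))) = Add(-32709, Mul(-1, Rational(320568755, 939816))) = Add(-32709, Rational(-320568755, 939816)) = Rational(-31061010299, 939816)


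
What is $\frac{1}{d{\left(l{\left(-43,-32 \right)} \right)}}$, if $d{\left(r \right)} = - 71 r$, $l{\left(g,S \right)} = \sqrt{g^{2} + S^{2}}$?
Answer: $- \frac{\sqrt{17}}{15691} \approx -0.00026277$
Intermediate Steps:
$l{\left(g,S \right)} = \sqrt{S^{2} + g^{2}}$
$\frac{1}{d{\left(l{\left(-43,-32 \right)} \right)}} = \frac{1}{\left(-71\right) \sqrt{\left(-32\right)^{2} + \left(-43\right)^{2}}} = \frac{1}{\left(-71\right) \sqrt{1024 + 1849}} = \frac{1}{\left(-71\right) \sqrt{2873}} = \frac{1}{\left(-71\right) 13 \sqrt{17}} = \frac{1}{\left(-923\right) \sqrt{17}} = - \frac{\sqrt{17}}{15691}$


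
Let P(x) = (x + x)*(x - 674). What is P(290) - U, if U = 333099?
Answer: -555819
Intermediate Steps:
P(x) = 2*x*(-674 + x) (P(x) = (2*x)*(-674 + x) = 2*x*(-674 + x))
P(290) - U = 2*290*(-674 + 290) - 1*333099 = 2*290*(-384) - 333099 = -222720 - 333099 = -555819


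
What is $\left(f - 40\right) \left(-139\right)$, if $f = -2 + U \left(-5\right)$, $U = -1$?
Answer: $5143$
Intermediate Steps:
$f = 3$ ($f = -2 - -5 = -2 + 5 = 3$)
$\left(f - 40\right) \left(-139\right) = \left(3 - 40\right) \left(-139\right) = \left(-37\right) \left(-139\right) = 5143$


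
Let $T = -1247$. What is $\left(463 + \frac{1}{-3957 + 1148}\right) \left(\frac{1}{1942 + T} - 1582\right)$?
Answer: $- \frac{1429958010774}{1952255} \approx -7.3247 \cdot 10^{5}$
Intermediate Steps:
$\left(463 + \frac{1}{-3957 + 1148}\right) \left(\frac{1}{1942 + T} - 1582\right) = \left(463 + \frac{1}{-3957 + 1148}\right) \left(\frac{1}{1942 - 1247} - 1582\right) = \left(463 + \frac{1}{-2809}\right) \left(\frac{1}{695} - 1582\right) = \left(463 - \frac{1}{2809}\right) \left(\frac{1}{695} - 1582\right) = \frac{1300566}{2809} \left(- \frac{1099489}{695}\right) = - \frac{1429958010774}{1952255}$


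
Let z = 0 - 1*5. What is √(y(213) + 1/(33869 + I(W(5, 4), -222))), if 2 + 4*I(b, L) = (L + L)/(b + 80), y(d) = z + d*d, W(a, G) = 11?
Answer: √1723513781009929890/6163845 ≈ 212.99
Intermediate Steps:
z = -5 (z = 0 - 5 = -5)
y(d) = -5 + d² (y(d) = -5 + d*d = -5 + d²)
I(b, L) = -½ + L/(2*(80 + b)) (I(b, L) = -½ + ((L + L)/(b + 80))/4 = -½ + ((2*L)/(80 + b))/4 = -½ + (2*L/(80 + b))/4 = -½ + L/(2*(80 + b)))
√(y(213) + 1/(33869 + I(W(5, 4), -222))) = √((-5 + 213²) + 1/(33869 + (-80 - 222 - 1*11)/(2*(80 + 11)))) = √((-5 + 45369) + 1/(33869 + (½)*(-80 - 222 - 11)/91)) = √(45364 + 1/(33869 + (½)*(1/91)*(-313))) = √(45364 + 1/(33869 - 313/182)) = √(45364 + 1/(6163845/182)) = √(45364 + 182/6163845) = √(279616664762/6163845) = √1723513781009929890/6163845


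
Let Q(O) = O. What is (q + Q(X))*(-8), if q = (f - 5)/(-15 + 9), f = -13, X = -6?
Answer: 24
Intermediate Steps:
q = 3 (q = (-13 - 5)/(-15 + 9) = -18/(-6) = -18*(-1/6) = 3)
(q + Q(X))*(-8) = (3 - 6)*(-8) = -3*(-8) = 24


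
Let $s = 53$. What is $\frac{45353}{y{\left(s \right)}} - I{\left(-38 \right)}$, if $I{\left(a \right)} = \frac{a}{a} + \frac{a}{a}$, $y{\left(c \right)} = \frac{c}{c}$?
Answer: $45351$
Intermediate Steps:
$y{\left(c \right)} = 1$
$I{\left(a \right)} = 2$ ($I{\left(a \right)} = 1 + 1 = 2$)
$\frac{45353}{y{\left(s \right)}} - I{\left(-38 \right)} = \frac{45353}{1} - 2 = 45353 \cdot 1 - 2 = 45353 - 2 = 45351$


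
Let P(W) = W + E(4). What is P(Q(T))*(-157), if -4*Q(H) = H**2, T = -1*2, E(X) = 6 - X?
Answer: -157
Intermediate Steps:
T = -2
Q(H) = -H**2/4
P(W) = 2 + W (P(W) = W + (6 - 1*4) = W + (6 - 4) = W + 2 = 2 + W)
P(Q(T))*(-157) = (2 - 1/4*(-2)**2)*(-157) = (2 - 1/4*4)*(-157) = (2 - 1)*(-157) = 1*(-157) = -157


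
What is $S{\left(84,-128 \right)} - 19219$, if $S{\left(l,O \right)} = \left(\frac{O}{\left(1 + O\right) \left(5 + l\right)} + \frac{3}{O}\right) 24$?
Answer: $- \frac{3475770287}{180848} \approx -19219.0$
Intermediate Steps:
$S{\left(l,O \right)} = \frac{72}{O} + \frac{24 O}{\left(1 + O\right) \left(5 + l\right)}$ ($S{\left(l,O \right)} = \left(O \frac{1}{\left(1 + O\right) \left(5 + l\right)} + \frac{3}{O}\right) 24 = \left(\frac{O}{\left(1 + O\right) \left(5 + l\right)} + \frac{3}{O}\right) 24 = \left(\frac{3}{O} + \frac{O}{\left(1 + O\right) \left(5 + l\right)}\right) 24 = \frac{72}{O} + \frac{24 O}{\left(1 + O\right) \left(5 + l\right)}$)
$S{\left(84,-128 \right)} - 19219 = \frac{24 \left(15 + \left(-128\right)^{2} + 3 \cdot 84 + 15 \left(-128\right) + 3 \left(-128\right) 84\right)}{\left(-128\right) \left(5 + 84 + 5 \left(-128\right) - 10752\right)} - 19219 = 24 \left(- \frac{1}{128}\right) \frac{1}{5 + 84 - 640 - 10752} \left(15 + 16384 + 252 - 1920 - 32256\right) - 19219 = 24 \left(- \frac{1}{128}\right) \frac{1}{-11303} \left(-17525\right) - 19219 = 24 \left(- \frac{1}{128}\right) \left(- \frac{1}{11303}\right) \left(-17525\right) - 19219 = - \frac{52575}{180848} - 19219 = - \frac{3475770287}{180848}$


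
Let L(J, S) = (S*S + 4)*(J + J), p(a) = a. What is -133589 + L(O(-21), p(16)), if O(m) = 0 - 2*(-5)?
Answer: -128389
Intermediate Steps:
O(m) = 10 (O(m) = 0 + 10 = 10)
L(J, S) = 2*J*(4 + S²) (L(J, S) = (S² + 4)*(2*J) = (4 + S²)*(2*J) = 2*J*(4 + S²))
-133589 + L(O(-21), p(16)) = -133589 + 2*10*(4 + 16²) = -133589 + 2*10*(4 + 256) = -133589 + 2*10*260 = -133589 + 5200 = -128389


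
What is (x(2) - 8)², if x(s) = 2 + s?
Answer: 16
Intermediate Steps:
(x(2) - 8)² = ((2 + 2) - 8)² = (4 - 8)² = (-4)² = 16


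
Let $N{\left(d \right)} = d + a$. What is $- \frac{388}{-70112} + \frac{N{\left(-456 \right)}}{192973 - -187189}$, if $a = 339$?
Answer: $\frac{17412469}{3331739768} \approx 0.0052262$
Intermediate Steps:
$N{\left(d \right)} = 339 + d$ ($N{\left(d \right)} = d + 339 = 339 + d$)
$- \frac{388}{-70112} + \frac{N{\left(-456 \right)}}{192973 - -187189} = - \frac{388}{-70112} + \frac{339 - 456}{192973 - -187189} = \left(-388\right) \left(- \frac{1}{70112}\right) - \frac{117}{192973 + 187189} = \frac{97}{17528} - \frac{117}{380162} = \frac{17412469}{3331739768}$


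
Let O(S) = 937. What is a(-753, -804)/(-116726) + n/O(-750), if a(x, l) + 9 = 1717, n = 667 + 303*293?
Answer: 5219536700/54686131 ≈ 95.445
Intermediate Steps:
n = 89446 (n = 667 + 88779 = 89446)
a(x, l) = 1708 (a(x, l) = -9 + 1717 = 1708)
a(-753, -804)/(-116726) + n/O(-750) = 1708/(-116726) + 89446/937 = 1708*(-1/116726) + 89446*(1/937) = -854/58363 + 89446/937 = 5219536700/54686131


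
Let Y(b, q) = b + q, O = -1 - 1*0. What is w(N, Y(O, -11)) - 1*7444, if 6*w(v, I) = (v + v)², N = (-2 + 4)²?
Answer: -22300/3 ≈ -7433.3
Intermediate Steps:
O = -1 (O = -1 + 0 = -1)
N = 4 (N = 2² = 4)
w(v, I) = 2*v²/3 (w(v, I) = (v + v)²/6 = (2*v)²/6 = (4*v²)/6 = 2*v²/3)
w(N, Y(O, -11)) - 1*7444 = (⅔)*4² - 1*7444 = (⅔)*16 - 7444 = 32/3 - 7444 = -22300/3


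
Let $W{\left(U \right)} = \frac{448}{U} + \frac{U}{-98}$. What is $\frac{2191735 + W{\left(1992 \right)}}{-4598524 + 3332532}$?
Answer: $- \frac{26741113475}{15446368392} \approx -1.7312$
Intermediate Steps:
$W{\left(U \right)} = \frac{448}{U} - \frac{U}{98}$ ($W{\left(U \right)} = \frac{448}{U} + U \left(- \frac{1}{98}\right) = \frac{448}{U} - \frac{U}{98}$)
$\frac{2191735 + W{\left(1992 \right)}}{-4598524 + 3332532} = \frac{2191735 + \left(\frac{448}{1992} - \frac{996}{49}\right)}{-4598524 + 3332532} = \frac{2191735 + \left(448 \cdot \frac{1}{1992} - \frac{996}{49}\right)}{-1265992} = \left(2191735 + \left(\frac{56}{249} - \frac{996}{49}\right)\right) \left(- \frac{1}{1265992}\right) = \left(2191735 - \frac{245260}{12201}\right) \left(- \frac{1}{1265992}\right) = \frac{26741113475}{12201} \left(- \frac{1}{1265992}\right) = - \frac{26741113475}{15446368392}$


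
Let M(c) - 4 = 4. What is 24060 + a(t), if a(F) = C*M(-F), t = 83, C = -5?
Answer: 24020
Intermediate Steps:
M(c) = 8 (M(c) = 4 + 4 = 8)
a(F) = -40 (a(F) = -5*8 = -40)
24060 + a(t) = 24060 - 40 = 24020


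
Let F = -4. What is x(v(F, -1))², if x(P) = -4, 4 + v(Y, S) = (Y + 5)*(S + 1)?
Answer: 16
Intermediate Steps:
v(Y, S) = -4 + (1 + S)*(5 + Y) (v(Y, S) = -4 + (Y + 5)*(S + 1) = -4 + (5 + Y)*(1 + S) = -4 + (1 + S)*(5 + Y))
x(v(F, -1))² = (-4)² = 16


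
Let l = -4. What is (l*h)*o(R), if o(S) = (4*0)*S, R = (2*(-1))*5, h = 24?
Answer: 0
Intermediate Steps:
R = -10 (R = -2*5 = -10)
o(S) = 0 (o(S) = 0*S = 0)
(l*h)*o(R) = -4*24*0 = -96*0 = 0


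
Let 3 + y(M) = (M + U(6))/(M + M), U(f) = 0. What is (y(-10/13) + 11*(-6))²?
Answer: 18769/4 ≈ 4692.3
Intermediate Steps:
y(M) = -5/2 (y(M) = -3 + (M + 0)/(M + M) = -3 + M/((2*M)) = -3 + M*(1/(2*M)) = -3 + ½ = -5/2)
(y(-10/13) + 11*(-6))² = (-5/2 + 11*(-6))² = (-5/2 - 66)² = (-137/2)² = 18769/4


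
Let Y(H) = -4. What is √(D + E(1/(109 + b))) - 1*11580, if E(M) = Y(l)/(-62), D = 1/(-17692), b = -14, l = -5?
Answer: -11580 + √4847355889/274226 ≈ -11580.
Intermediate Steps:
D = -1/17692 ≈ -5.6523e-5
E(M) = 2/31 (E(M) = -4/(-62) = -4*(-1/62) = 2/31)
√(D + E(1/(109 + b))) - 1*11580 = √(-1/17692 + 2/31) - 1*11580 = √(35353/548452) - 11580 = √4847355889/274226 - 11580 = -11580 + √4847355889/274226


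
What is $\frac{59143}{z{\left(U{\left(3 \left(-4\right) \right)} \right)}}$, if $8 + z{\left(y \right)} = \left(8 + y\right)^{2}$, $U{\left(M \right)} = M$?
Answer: $\frac{59143}{8} \approx 7392.9$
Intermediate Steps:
$z{\left(y \right)} = -8 + \left(8 + y\right)^{2}$
$\frac{59143}{z{\left(U{\left(3 \left(-4\right) \right)} \right)}} = \frac{59143}{-8 + \left(8 + 3 \left(-4\right)\right)^{2}} = \frac{59143}{-8 + \left(8 - 12\right)^{2}} = \frac{59143}{-8 + \left(-4\right)^{2}} = \frac{59143}{-8 + 16} = \frac{59143}{8}$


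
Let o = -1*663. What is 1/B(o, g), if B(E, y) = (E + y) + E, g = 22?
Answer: -1/1304 ≈ -0.00076687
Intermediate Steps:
o = -663
B(E, y) = y + 2*E
1/B(o, g) = 1/(22 + 2*(-663)) = 1/(22 - 1326) = 1/(-1304) = -1/1304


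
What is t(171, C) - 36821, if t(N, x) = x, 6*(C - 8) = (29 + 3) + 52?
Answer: -36799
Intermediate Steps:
C = 22 (C = 8 + ((29 + 3) + 52)/6 = 8 + (32 + 52)/6 = 8 + (1/6)*84 = 8 + 14 = 22)
t(171, C) - 36821 = 22 - 36821 = -36799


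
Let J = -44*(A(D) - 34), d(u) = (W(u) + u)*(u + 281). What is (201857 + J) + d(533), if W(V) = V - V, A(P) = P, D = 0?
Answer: 637215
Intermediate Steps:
W(V) = 0
d(u) = u*(281 + u) (d(u) = (0 + u)*(u + 281) = u*(281 + u))
J = 1496 (J = -44*(0 - 34) = -44*(-34) = 1496)
(201857 + J) + d(533) = (201857 + 1496) + 533*(281 + 533) = 203353 + 533*814 = 203353 + 433862 = 637215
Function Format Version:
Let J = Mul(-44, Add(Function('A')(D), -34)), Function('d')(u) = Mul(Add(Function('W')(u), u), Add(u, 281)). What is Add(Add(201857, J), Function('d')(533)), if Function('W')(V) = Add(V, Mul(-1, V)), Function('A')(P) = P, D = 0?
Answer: 637215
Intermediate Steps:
Function('W')(V) = 0
Function('d')(u) = Mul(u, Add(281, u)) (Function('d')(u) = Mul(Add(0, u), Add(u, 281)) = Mul(u, Add(281, u)))
J = 1496 (J = Mul(-44, Add(0, -34)) = Mul(-44, -34) = 1496)
Add(Add(201857, J), Function('d')(533)) = Add(Add(201857, 1496), Mul(533, Add(281, 533))) = Add(203353, Mul(533, 814)) = Add(203353, 433862) = 637215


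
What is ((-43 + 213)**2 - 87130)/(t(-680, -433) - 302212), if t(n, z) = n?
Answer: 9705/50482 ≈ 0.19225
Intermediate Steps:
((-43 + 213)**2 - 87130)/(t(-680, -433) - 302212) = ((-43 + 213)**2 - 87130)/(-680 - 302212) = (170**2 - 87130)/(-302892) = (28900 - 87130)*(-1/302892) = -58230*(-1/302892) = 9705/50482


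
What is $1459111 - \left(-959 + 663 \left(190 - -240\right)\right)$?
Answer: $1174980$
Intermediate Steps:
$1459111 - \left(-959 + 663 \left(190 - -240\right)\right) = 1459111 - \left(-959 + 663 \left(190 + 240\right)\right) = 1459111 - \left(-959 + 663 \cdot 430\right) = 1459111 - \left(-959 + 285090\right) = 1459111 - 284131 = 1174980$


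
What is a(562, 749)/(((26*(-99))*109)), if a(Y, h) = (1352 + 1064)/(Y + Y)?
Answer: -302/39419523 ≈ -7.6612e-6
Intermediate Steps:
a(Y, h) = 1208/Y (a(Y, h) = 2416/((2*Y)) = 2416*(1/(2*Y)) = 1208/Y)
a(562, 749)/(((26*(-99))*109)) = (1208/562)/(((26*(-99))*109)) = (1208*(1/562))/((-2574*109)) = (604/281)/(-280566) = (604/281)*(-1/280566) = -302/39419523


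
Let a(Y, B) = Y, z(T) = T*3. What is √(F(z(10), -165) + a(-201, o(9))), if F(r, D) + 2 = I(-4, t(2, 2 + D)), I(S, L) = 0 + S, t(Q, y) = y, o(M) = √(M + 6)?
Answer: 3*I*√23 ≈ 14.387*I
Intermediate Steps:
o(M) = √(6 + M)
z(T) = 3*T
I(S, L) = S
F(r, D) = -6 (F(r, D) = -2 - 4 = -6)
√(F(z(10), -165) + a(-201, o(9))) = √(-6 - 201) = √(-207) = 3*I*√23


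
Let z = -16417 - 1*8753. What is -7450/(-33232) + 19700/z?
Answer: -23357695/41822472 ≈ -0.55850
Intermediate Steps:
z = -25170 (z = -16417 - 8753 = -25170)
-7450/(-33232) + 19700/z = -7450/(-33232) + 19700/(-25170) = -7450*(-1/33232) + 19700*(-1/25170) = 3725/16616 - 1970/2517 = -23357695/41822472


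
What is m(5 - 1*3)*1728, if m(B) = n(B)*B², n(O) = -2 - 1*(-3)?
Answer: 6912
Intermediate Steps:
n(O) = 1 (n(O) = -2 + 3 = 1)
m(B) = B² (m(B) = 1*B² = B²)
m(5 - 1*3)*1728 = (5 - 1*3)²*1728 = (5 - 3)²*1728 = 2²*1728 = 4*1728 = 6912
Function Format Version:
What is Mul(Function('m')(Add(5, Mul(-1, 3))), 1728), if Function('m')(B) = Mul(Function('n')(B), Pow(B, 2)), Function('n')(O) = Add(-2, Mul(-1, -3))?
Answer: 6912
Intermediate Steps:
Function('n')(O) = 1 (Function('n')(O) = Add(-2, 3) = 1)
Function('m')(B) = Pow(B, 2) (Function('m')(B) = Mul(1, Pow(B, 2)) = Pow(B, 2))
Mul(Function('m')(Add(5, Mul(-1, 3))), 1728) = Mul(Pow(Add(5, Mul(-1, 3)), 2), 1728) = Mul(Pow(Add(5, -3), 2), 1728) = Mul(Pow(2, 2), 1728) = Mul(4, 1728) = 6912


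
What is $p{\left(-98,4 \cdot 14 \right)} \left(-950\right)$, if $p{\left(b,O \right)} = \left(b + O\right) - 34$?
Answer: $72200$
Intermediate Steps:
$p{\left(b,O \right)} = -34 + O + b$ ($p{\left(b,O \right)} = \left(O + b\right) - 34 = -34 + O + b$)
$p{\left(-98,4 \cdot 14 \right)} \left(-950\right) = \left(-34 + 4 \cdot 14 - 98\right) \left(-950\right) = \left(-34 + 56 - 98\right) \left(-950\right) = \left(-76\right) \left(-950\right) = 72200$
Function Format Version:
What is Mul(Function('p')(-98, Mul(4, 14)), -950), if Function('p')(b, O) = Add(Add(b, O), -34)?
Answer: 72200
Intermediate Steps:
Function('p')(b, O) = Add(-34, O, b) (Function('p')(b, O) = Add(Add(O, b), -34) = Add(-34, O, b))
Mul(Function('p')(-98, Mul(4, 14)), -950) = Mul(Add(-34, Mul(4, 14), -98), -950) = Mul(Add(-34, 56, -98), -950) = Mul(-76, -950) = 72200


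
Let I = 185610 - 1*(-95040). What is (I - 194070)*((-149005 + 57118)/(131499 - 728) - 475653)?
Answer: -5385424082103000/130771 ≈ -4.1182e+10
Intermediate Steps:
I = 280650 (I = 185610 + 95040 = 280650)
(I - 194070)*((-149005 + 57118)/(131499 - 728) - 475653) = (280650 - 194070)*((-149005 + 57118)/(131499 - 728) - 475653) = 86580*(-91887/130771 - 475653) = 86580*(-62201710350/130771) = -5385424082103000/130771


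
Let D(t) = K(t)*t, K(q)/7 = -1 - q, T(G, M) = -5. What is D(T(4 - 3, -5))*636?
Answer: -89040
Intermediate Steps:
K(q) = -7 - 7*q (K(q) = 7*(-1 - q) = -7 - 7*q)
D(t) = t*(-7 - 7*t) (D(t) = (-7 - 7*t)*t = t*(-7 - 7*t))
D(T(4 - 3, -5))*636 = -7*(-5)*(1 - 5)*636 = -7*(-5)*(-4)*636 = -140*636 = -89040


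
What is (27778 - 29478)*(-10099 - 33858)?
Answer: 74726900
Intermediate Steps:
(27778 - 29478)*(-10099 - 33858) = -1700*(-43957) = 74726900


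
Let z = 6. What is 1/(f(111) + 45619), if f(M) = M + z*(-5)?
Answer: 1/45700 ≈ 2.1882e-5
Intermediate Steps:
f(M) = -30 + M (f(M) = M + 6*(-5) = M - 30 = -30 + M)
1/(f(111) + 45619) = 1/((-30 + 111) + 45619) = 1/(81 + 45619) = 1/45700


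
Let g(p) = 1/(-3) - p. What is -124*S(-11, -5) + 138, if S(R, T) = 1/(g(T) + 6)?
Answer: 1011/8 ≈ 126.38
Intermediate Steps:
g(p) = -⅓ - p
S(R, T) = 1/(17/3 - T) (S(R, T) = 1/((-⅓ - T) + 6) = 1/(17/3 - T))
-124*S(-11, -5) + 138 = -(-372)/(-17 + 3*(-5)) + 138 = -(-372)/(-17 - 15) + 138 = -(-372)/(-32) + 138 = -(-372)*(-1)/32 + 138 = -124*3/32 + 138 = -93/8 + 138 = 1011/8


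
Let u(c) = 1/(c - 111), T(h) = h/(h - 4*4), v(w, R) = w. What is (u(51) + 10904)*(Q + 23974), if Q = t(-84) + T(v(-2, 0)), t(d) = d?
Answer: 140668581629/540 ≈ 2.6050e+8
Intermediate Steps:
T(h) = h/(-16 + h) (T(h) = h/(h - 16) = h/(-16 + h))
u(c) = 1/(-111 + c)
Q = -755/9 (Q = -84 - 2/(-16 - 2) = -84 - 2/(-18) = -84 - 2*(-1/18) = -84 + 1/9 = -755/9 ≈ -83.889)
(u(51) + 10904)*(Q + 23974) = (1/(-111 + 51) + 10904)*(-755/9 + 23974) = (1/(-60) + 10904)*(215011/9) = (-1/60 + 10904)*(215011/9) = (654239/60)*(215011/9) = 140668581629/540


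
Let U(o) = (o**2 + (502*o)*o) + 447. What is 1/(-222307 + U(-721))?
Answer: 1/261258163 ≈ 3.8276e-9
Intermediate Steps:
U(o) = 447 + 503*o**2 (U(o) = (o**2 + 502*o**2) + 447 = 503*o**2 + 447 = 447 + 503*o**2)
1/(-222307 + U(-721)) = 1/(-222307 + (447 + 503*(-721)**2)) = 1/(-222307 + (447 + 503*519841)) = 1/(-222307 + (447 + 261480023)) = 1/(-222307 + 261480470) = 1/261258163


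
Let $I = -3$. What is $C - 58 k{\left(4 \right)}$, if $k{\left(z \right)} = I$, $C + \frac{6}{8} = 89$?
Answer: $\frac{1049}{4} \approx 262.25$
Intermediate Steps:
$C = \frac{353}{4}$ ($C = - \frac{3}{4} + 89 = \frac{353}{4} \approx 88.25$)
$k{\left(z \right)} = -3$
$C - 58 k{\left(4 \right)} = \frac{353}{4} - -174 = \frac{353}{4} + 174 = \frac{1049}{4}$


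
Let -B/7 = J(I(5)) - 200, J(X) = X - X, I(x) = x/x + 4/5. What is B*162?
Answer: 226800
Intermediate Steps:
I(x) = 9/5 (I(x) = 1 + 4*(1/5) = 1 + 4/5 = 9/5)
J(X) = 0
B = 1400 (B = -7*(0 - 200) = -7*(-200) = 1400)
B*162 = 1400*162 = 226800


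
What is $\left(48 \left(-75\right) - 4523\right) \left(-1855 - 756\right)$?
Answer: $21209153$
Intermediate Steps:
$\left(48 \left(-75\right) - 4523\right) \left(-1855 - 756\right) = \left(-3600 - 4523\right) \left(-2611\right) = \left(-8123\right) \left(-2611\right) = 21209153$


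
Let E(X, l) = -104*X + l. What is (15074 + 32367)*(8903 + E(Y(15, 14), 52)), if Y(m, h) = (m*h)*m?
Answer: -15116837445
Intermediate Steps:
Y(m, h) = h*m² (Y(m, h) = (h*m)*m = h*m²)
E(X, l) = l - 104*X
(15074 + 32367)*(8903 + E(Y(15, 14), 52)) = (15074 + 32367)*(8903 + (52 - 1456*15²)) = 47441*(8903 + (52 - 1456*225)) = 47441*(8903 + (52 - 104*3150)) = 47441*(8903 + (52 - 327600)) = 47441*(8903 - 327548) = 47441*(-318645) = -15116837445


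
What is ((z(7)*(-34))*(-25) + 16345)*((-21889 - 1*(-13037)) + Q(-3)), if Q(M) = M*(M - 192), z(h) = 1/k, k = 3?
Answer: -412399295/3 ≈ -1.3747e+8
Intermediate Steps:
z(h) = 1/3
Q(M) = M*(-192 + M)
((z(7)*(-34))*(-25) + 16345)*((-21889 - 1*(-13037)) + Q(-3)) = (((1/3)*(-34))*(-25) + 16345)*((-21889 - 1*(-13037)) - 3*(-192 - 3)) = (-34/3*(-25) + 16345)*((-21889 + 13037) - 3*(-195)) = (850/3 + 16345)*(-8852 + 585) = (49885/3)*(-8267) = -412399295/3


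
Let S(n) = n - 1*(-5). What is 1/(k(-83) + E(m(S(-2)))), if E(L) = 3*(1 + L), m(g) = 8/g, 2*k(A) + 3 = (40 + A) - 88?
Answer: -1/56 ≈ -0.017857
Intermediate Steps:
S(n) = 5 + n (S(n) = n + 5 = 5 + n)
k(A) = -51/2 + A/2 (k(A) = -3/2 + ((40 + A) - 88)/2 = -3/2 + (-48 + A)/2 = -3/2 + (-24 + A/2) = -51/2 + A/2)
E(L) = 3 + 3*L
1/(k(-83) + E(m(S(-2)))) = 1/((-51/2 + (½)*(-83)) + (3 + 3*(8/(5 - 2)))) = 1/((-51/2 - 83/2) + (3 + 3*(8/3))) = 1/(-67 + (3 + 3*(8*(⅓)))) = 1/(-67 + (3 + 3*(8/3))) = 1/(-67 + (3 + 8)) = 1/(-67 + 11) = 1/(-56) = -1/56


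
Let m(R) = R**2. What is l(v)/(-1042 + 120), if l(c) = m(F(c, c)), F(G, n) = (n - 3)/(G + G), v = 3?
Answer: 0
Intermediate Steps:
F(G, n) = (-3 + n)/(2*G) (F(G, n) = (-3 + n)/((2*G)) = (-3 + n)*(1/(2*G)) = (-3 + n)/(2*G))
l(c) = (-3 + c)**2/(4*c**2) (l(c) = ((-3 + c)/(2*c))**2 = (-3 + c)**2/(4*c**2))
l(v)/(-1042 + 120) = ((1/4)*(-3 + 3)**2/3**2)/(-1042 + 120) = ((1/4)*(1/9)*0**2)/(-922) = ((1/4)*(1/9)*0)*(-1/922) = 0*(-1/922) = 0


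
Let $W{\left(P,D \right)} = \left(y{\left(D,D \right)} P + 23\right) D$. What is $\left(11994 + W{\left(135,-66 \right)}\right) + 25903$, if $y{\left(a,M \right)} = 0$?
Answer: $36379$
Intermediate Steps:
$W{\left(P,D \right)} = 23 D$ ($W{\left(P,D \right)} = \left(0 P + 23\right) D = \left(0 + 23\right) D = 23 D$)
$\left(11994 + W{\left(135,-66 \right)}\right) + 25903 = \left(11994 + 23 \left(-66\right)\right) + 25903 = \left(11994 - 1518\right) + 25903 = 10476 + 25903 = 36379$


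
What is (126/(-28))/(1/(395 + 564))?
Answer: -8631/2 ≈ -4315.5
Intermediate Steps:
(126/(-28))/(1/(395 + 564)) = (126*(-1/28))/(1/959) = -9/(2*1/959) = -9/2*959 = -8631/2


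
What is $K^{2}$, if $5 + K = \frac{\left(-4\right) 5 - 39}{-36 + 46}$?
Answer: $\frac{11881}{100} \approx 118.81$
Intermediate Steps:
$K = - \frac{109}{10}$ ($K = -5 + \frac{\left(-4\right) 5 - 39}{-36 + 46} = -5 + \frac{-20 - 39}{10} = -5 - \frac{59}{10} = - \frac{109}{10} \approx -10.9$)
$K^{2} = \left(- \frac{109}{10}\right)^{2} = \frac{11881}{100}$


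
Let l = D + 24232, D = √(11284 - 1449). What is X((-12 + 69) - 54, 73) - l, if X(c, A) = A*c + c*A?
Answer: -23794 - √9835 ≈ -23893.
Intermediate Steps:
D = √9835 ≈ 99.172
X(c, A) = 2*A*c (X(c, A) = A*c + A*c = 2*A*c)
l = 24232 + √9835 (l = √9835 + 24232 = 24232 + √9835 ≈ 24331.)
X((-12 + 69) - 54, 73) - l = 2*73*((-12 + 69) - 54) - (24232 + √9835) = 2*73*(57 - 54) + (-24232 - √9835) = 2*73*3 + (-24232 - √9835) = 438 + (-24232 - √9835) = -23794 - √9835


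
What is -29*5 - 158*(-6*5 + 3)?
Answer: 4121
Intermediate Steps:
-29*5 - 158*(-6*5 + 3) = -145 - 158*(-30 + 3) = -145 - 158*(-27) = -145 + 4266 = 4121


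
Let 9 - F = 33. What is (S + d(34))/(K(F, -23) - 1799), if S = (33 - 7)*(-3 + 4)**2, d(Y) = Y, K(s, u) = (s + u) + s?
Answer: -6/187 ≈ -0.032086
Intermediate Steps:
F = -24 (F = 9 - 1*33 = 9 - 33 = -24)
K(s, u) = u + 2*s
S = 26 (S = 26*1**2 = 26*1 = 26)
(S + d(34))/(K(F, -23) - 1799) = (26 + 34)/((-23 + 2*(-24)) - 1799) = 60/((-23 - 48) - 1799) = 60/(-71 - 1799) = 60/(-1870) = 60*(-1/1870) = -6/187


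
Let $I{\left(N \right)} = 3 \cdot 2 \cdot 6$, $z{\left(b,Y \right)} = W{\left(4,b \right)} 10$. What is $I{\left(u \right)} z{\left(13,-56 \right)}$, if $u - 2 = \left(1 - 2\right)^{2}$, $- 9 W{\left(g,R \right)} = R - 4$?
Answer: $-360$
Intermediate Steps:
$W{\left(g,R \right)} = \frac{4}{9} - \frac{R}{9}$ ($W{\left(g,R \right)} = - \frac{R - 4}{9} = - \frac{-4 + R}{9} = \frac{4}{9} - \frac{R}{9}$)
$u = 3$ ($u = 2 + \left(1 - 2\right)^{2} = 2 + \left(-1\right)^{2} = 2 + 1 = 3$)
$z{\left(b,Y \right)} = \frac{40}{9} - \frac{10 b}{9}$ ($z{\left(b,Y \right)} = \left(\frac{4}{9} - \frac{b}{9}\right) 10 = \frac{40}{9} - \frac{10 b}{9}$)
$I{\left(N \right)} = 36$ ($I{\left(N \right)} = 6 \cdot 6 = 36$)
$I{\left(u \right)} z{\left(13,-56 \right)} = 36 \left(\frac{40}{9} - \frac{130}{9}\right) = 36 \left(-10\right) = -360$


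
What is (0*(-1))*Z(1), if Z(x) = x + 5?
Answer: 0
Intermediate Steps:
Z(x) = 5 + x
(0*(-1))*Z(1) = (0*(-1))*(5 + 1) = 0*6 = 0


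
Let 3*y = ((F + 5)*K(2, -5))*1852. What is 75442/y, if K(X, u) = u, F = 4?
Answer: -37721/13890 ≈ -2.7157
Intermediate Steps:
y = -27780 (y = (((4 + 5)*(-5))*1852)/3 = ((9*(-5))*1852)/3 = (-45*1852)/3 = (1/3)*(-83340) = -27780)
75442/y = 75442/(-27780) = 75442*(-1/27780) = -37721/13890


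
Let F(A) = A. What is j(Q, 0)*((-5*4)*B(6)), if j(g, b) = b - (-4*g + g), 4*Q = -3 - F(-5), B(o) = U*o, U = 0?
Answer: 0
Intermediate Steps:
B(o) = 0 (B(o) = 0*o = 0)
Q = ½ (Q = (-3 - 1*(-5))/4 = (-3 + 5)/4 = (¼)*2 = ½ ≈ 0.50000)
j(g, b) = b + 3*g (j(g, b) = b - (-3)*g = b + 3*g)
j(Q, 0)*((-5*4)*B(6)) = (0 + 3*(½))*(-5*4*0) = (0 + 3/2)*(-20*0) = (3/2)*0 = 0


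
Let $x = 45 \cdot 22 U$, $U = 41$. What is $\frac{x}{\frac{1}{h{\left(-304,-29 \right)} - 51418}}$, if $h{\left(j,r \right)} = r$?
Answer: $-2088233730$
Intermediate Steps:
$x = 40590$ ($x = 45 \cdot 22 \cdot 41 = 990 \cdot 41 = 40590$)
$\frac{x}{\frac{1}{h{\left(-304,-29 \right)} - 51418}} = \frac{40590}{\frac{1}{-29 - 51418}} = \frac{40590}{\frac{1}{-51447}} = \frac{40590}{- \frac{1}{51447}} = 40590 \left(-51447\right) = -2088233730$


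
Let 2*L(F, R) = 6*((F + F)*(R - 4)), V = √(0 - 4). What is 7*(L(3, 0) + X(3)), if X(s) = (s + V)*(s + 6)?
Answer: -315 + 126*I ≈ -315.0 + 126.0*I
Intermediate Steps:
V = 2*I (V = √(-4) = 2*I ≈ 2.0*I)
X(s) = (6 + s)*(s + 2*I) (X(s) = (s + 2*I)*(s + 6) = (s + 2*I)*(6 + s) = (6 + s)*(s + 2*I))
L(F, R) = 6*F*(-4 + R) (L(F, R) = (6*((F + F)*(R - 4)))/2 = (6*((2*F)*(-4 + R)))/2 = (6*(2*F*(-4 + R)))/2 = (12*F*(-4 + R))/2 = 6*F*(-4 + R))
7*(L(3, 0) + X(3)) = 7*(6*3*(-4 + 0) + (3² + 12*I + 2*3*(3 + I))) = 7*(6*3*(-4) + (9 + 12*I + (18 + 6*I))) = 7*(-72 + (27 + 18*I)) = 7*(-45 + 18*I) = -315 + 126*I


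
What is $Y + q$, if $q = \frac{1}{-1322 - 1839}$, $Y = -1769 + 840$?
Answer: $- \frac{2936570}{3161} \approx -929.0$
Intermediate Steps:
$Y = -929$
$q = - \frac{1}{3161}$ ($q = \frac{1}{-3161} = - \frac{1}{3161} \approx -0.00031636$)
$Y + q = -929 - \frac{1}{3161} = - \frac{2936570}{3161}$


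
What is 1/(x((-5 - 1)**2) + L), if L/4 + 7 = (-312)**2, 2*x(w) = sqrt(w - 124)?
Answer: 194674/75795932563 - I*sqrt(22)/151591865126 ≈ 2.5684e-6 - 3.0941e-11*I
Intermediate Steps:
x(w) = sqrt(-124 + w)/2 (x(w) = sqrt(w - 124)/2 = sqrt(-124 + w)/2)
L = 389348 (L = -28 + 4*(-312)**2 = -28 + 4*97344 = -28 + 389376 = 389348)
1/(x((-5 - 1)**2) + L) = 1/(sqrt(-124 + (-5 - 1)**2)/2 + 389348) = 1/(sqrt(-124 + (-6)**2)/2 + 389348) = 1/(sqrt(-124 + 36)/2 + 389348) = 1/(sqrt(-88)/2 + 389348) = 1/((2*I*sqrt(22))/2 + 389348) = 1/(I*sqrt(22) + 389348) = 1/(389348 + I*sqrt(22))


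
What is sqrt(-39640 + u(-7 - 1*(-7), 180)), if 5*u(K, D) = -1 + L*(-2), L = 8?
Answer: I*sqrt(991085)/5 ≈ 199.11*I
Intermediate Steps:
u(K, D) = -17/5 (u(K, D) = (-1 + 8*(-2))/5 = (-1 - 16)/5 = (1/5)*(-17) = -17/5)
sqrt(-39640 + u(-7 - 1*(-7), 180)) = sqrt(-39640 - 17/5) = sqrt(-198217/5) = I*sqrt(991085)/5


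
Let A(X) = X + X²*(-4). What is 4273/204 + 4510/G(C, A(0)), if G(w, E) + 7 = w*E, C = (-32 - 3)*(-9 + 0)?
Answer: -890129/1428 ≈ -623.34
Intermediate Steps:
A(X) = X - 4*X²
C = 315 (C = -35*(-9) = 315)
G(w, E) = -7 + E*w (G(w, E) = -7 + w*E = -7 + E*w)
4273/204 + 4510/G(C, A(0)) = 4273/204 + 4510/(-7 + (0*(1 - 4*0))*315) = 4273*(1/204) + 4510/(-7 + (0*(1 + 0))*315) = 4273/204 + 4510/(-7 + (0*1)*315) = 4273/204 + 4510/(-7 + 0*315) = 4273/204 + 4510/(-7 + 0) = 4273/204 + 4510/(-7) = 4273/204 + 4510*(-⅐) = 4273/204 - 4510/7 = -890129/1428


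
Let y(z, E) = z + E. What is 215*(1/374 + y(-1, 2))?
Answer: 80625/374 ≈ 215.57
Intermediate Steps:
y(z, E) = E + z
215*(1/374 + y(-1, 2)) = 215*(1/374 + (2 - 1)) = 215*(1/374 + 1) = 215*(375/374) = 80625/374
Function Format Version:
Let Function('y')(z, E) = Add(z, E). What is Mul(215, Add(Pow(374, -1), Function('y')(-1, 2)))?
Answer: Rational(80625, 374) ≈ 215.57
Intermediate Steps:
Function('y')(z, E) = Add(E, z)
Mul(215, Add(Pow(374, -1), Function('y')(-1, 2))) = Mul(215, Add(Pow(374, -1), Add(2, -1))) = Mul(215, Add(Rational(1, 374), 1)) = Mul(215, Rational(375, 374)) = Rational(80625, 374)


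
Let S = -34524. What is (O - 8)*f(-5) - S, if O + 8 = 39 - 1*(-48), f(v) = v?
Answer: 34169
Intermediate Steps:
O = 79 (O = -8 + (39 - 1*(-48)) = -8 + (39 + 48) = -8 + 87 = 79)
(O - 8)*f(-5) - S = (79 - 8)*(-5) - 1*(-34524) = 71*(-5) + 34524 = -355 + 34524 = 34169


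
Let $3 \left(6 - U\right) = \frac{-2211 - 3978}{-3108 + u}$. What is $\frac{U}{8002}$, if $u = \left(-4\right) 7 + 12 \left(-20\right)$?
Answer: $\frac{18193}{27014752} \approx 0.00067345$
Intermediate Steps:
$u = -268$ ($u = -28 - 240 = -268$)
$U = \frac{18193}{3376}$ ($U = 6 - \frac{\left(-2211 - 3978\right) \frac{1}{-3108 - 268}}{3} = 6 - \frac{\left(-6189\right) \frac{1}{-3376}}{3} = 6 - \frac{\left(-6189\right) \left(- \frac{1}{3376}\right)}{3} = 6 - \frac{2063}{3376} = \frac{18193}{3376} \approx 5.3889$)
$\frac{U}{8002} = \frac{18193}{3376 \cdot 8002} = \frac{18193}{3376} \cdot \frac{1}{8002} = \frac{18193}{27014752}$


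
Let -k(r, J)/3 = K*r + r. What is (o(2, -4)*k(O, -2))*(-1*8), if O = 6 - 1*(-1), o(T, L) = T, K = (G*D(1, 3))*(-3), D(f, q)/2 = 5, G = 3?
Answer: -29904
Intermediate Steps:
D(f, q) = 10 (D(f, q) = 2*5 = 10)
K = -90 (K = (3*10)*(-3) = 30*(-3) = -90)
O = 7 (O = 6 + 1 = 7)
k(r, J) = 267*r (k(r, J) = -3*(-90*r + r) = -(-267)*r = 267*r)
(o(2, -4)*k(O, -2))*(-1*8) = (2*(267*7))*(-1*8) = (2*1869)*(-8) = 3738*(-8) = -29904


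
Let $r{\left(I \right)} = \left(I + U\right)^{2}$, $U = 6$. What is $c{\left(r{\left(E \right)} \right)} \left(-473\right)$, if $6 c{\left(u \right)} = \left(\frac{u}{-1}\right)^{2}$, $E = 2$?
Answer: $- \frac{968704}{3} \approx -3.229 \cdot 10^{5}$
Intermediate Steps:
$r{\left(I \right)} = \left(6 + I\right)^{2}$ ($r{\left(I \right)} = \left(I + 6\right)^{2} = \left(6 + I\right)^{2}$)
$c{\left(u \right)} = \frac{u^{2}}{6}$ ($c{\left(u \right)} = \frac{\left(\frac{u}{-1}\right)^{2}}{6} = \frac{\left(u \left(-1\right)\right)^{2}}{6} = \frac{\left(- u\right)^{2}}{6} = \frac{u^{2}}{6}$)
$c{\left(r{\left(E \right)} \right)} \left(-473\right) = \frac{\left(\left(6 + 2\right)^{2}\right)^{2}}{6} \left(-473\right) = \frac{\left(8^{2}\right)^{2}}{6} \left(-473\right) = \frac{64^{2}}{6} \left(-473\right) = \frac{1}{6} \cdot 4096 \left(-473\right) = \frac{2048}{3} \left(-473\right) = - \frac{968704}{3}$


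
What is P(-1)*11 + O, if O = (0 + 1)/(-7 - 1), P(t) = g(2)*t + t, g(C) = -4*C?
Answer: 615/8 ≈ 76.875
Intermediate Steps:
P(t) = -7*t (P(t) = (-4*2)*t + t = -8*t + t = -7*t)
O = -⅛ (O = 1/(-8) = 1*(-⅛) = -⅛ ≈ -0.12500)
P(-1)*11 + O = -7*(-1)*11 - ⅛ = 7*11 - ⅛ = 77 - ⅛ = 615/8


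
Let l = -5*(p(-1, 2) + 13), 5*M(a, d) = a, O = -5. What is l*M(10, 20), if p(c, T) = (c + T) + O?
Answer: -90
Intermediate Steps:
M(a, d) = a/5
p(c, T) = -5 + T + c (p(c, T) = (c + T) - 5 = (T + c) - 5 = -5 + T + c)
l = -45 (l = -5*((-5 + 2 - 1) + 13) = -5*(-4 + 13) = -5*9 = -45)
l*M(10, 20) = -9*10 = -45*2 = -90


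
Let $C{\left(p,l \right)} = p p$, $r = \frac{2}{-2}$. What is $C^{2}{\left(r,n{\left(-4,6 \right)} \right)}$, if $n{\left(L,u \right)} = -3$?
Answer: $1$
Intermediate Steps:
$r = -1$ ($r = 2 \left(- \frac{1}{2}\right) = -1$)
$C{\left(p,l \right)} = p^{2}$
$C^{2}{\left(r,n{\left(-4,6 \right)} \right)} = \left(\left(-1\right)^{2}\right)^{2} = 1^{2} = 1$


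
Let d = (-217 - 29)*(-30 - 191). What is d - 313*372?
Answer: -62070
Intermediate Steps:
d = 54366 (d = -246*(-221) = 54366)
d - 313*372 = 54366 - 313*372 = 54366 - 116436 = -62070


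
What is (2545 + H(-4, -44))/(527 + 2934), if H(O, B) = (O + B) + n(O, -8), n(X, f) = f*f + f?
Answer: 2553/3461 ≈ 0.73765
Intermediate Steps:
n(X, f) = f + f² (n(X, f) = f² + f = f + f²)
H(O, B) = 56 + B + O (H(O, B) = (O + B) - 8*(1 - 8) = (B + O) - 8*(-7) = (B + O) + 56 = 56 + B + O)
(2545 + H(-4, -44))/(527 + 2934) = (2545 + (56 - 44 - 4))/(527 + 2934) = (2545 + 8)/3461 = 2553*(1/3461) = 2553/3461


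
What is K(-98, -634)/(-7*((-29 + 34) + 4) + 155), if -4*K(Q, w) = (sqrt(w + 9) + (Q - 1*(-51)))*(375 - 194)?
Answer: 8507/368 - 4525*I/368 ≈ 23.117 - 12.296*I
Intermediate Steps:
K(Q, w) = -9231/4 - 181*Q/4 - 181*sqrt(9 + w)/4 (K(Q, w) = -(sqrt(w + 9) + (Q - 1*(-51)))*(375 - 194)/4 = -(sqrt(9 + w) + (Q + 51))*181/4 = -(sqrt(9 + w) + (51 + Q))*181/4 = -(51 + Q + sqrt(9 + w))*181/4 = -(9231 + 181*Q + 181*sqrt(9 + w))/4 = -9231/4 - 181*Q/4 - 181*sqrt(9 + w)/4)
K(-98, -634)/(-7*((-29 + 34) + 4) + 155) = (-9231/4 - 181/4*(-98) - 181*sqrt(9 - 634)/4)/(-7*((-29 + 34) + 4) + 155) = (-9231/4 + 8869/2 - 4525*I/4)/(-7*(5 + 4) + 155) = (-9231/4 + 8869/2 - 4525*I/4)/(-7*9 + 155) = (-9231/4 + 8869/2 - 4525*I/4)/(-63 + 155) = (8507/4 - 4525*I/4)/92 = (8507/4 - 4525*I/4)*(1/92) = 8507/368 - 4525*I/368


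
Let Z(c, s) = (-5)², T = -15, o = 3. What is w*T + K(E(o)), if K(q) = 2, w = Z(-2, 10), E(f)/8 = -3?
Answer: -373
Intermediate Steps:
Z(c, s) = 25
E(f) = -24 (E(f) = 8*(-3) = -24)
w = 25
w*T + K(E(o)) = 25*(-15) + 2 = -375 + 2 = -373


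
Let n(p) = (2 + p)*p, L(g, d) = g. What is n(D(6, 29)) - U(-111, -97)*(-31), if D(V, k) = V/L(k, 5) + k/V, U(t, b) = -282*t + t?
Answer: 29275574521/30276 ≈ 9.6696e+5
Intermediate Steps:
U(t, b) = -281*t
D(V, k) = V/k + k/V
n(p) = p*(2 + p)
n(D(6, 29)) - U(-111, -97)*(-31) = (6/29 + 29/6)*(2 + (6/29 + 29/6)) - (-281*(-111))*(-31) = (6*(1/29) + 29*(⅙))*(2 + (6*(1/29) + 29*(⅙))) - 31191*(-31) = (6/29 + 29/6)*(2 + (6/29 + 29/6)) - 1*(-966921) = 877*(2 + 877/174)/174 + 966921 = (877/174)*(1225/174) + 966921 = 1074325/30276 + 966921 = 29275574521/30276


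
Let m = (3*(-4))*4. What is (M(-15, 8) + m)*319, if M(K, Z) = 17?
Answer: -9889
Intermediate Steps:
m = -48 (m = -12*4 = -48)
(M(-15, 8) + m)*319 = (17 - 48)*319 = -31*319 = -9889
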